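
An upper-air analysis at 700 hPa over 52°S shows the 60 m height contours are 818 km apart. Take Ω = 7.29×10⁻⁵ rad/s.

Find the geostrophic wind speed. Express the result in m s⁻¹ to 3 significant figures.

6.26 m s⁻¹

Coriolis parameter at 52°S:
f = 2Ω sin φ = 2 × 7.29×10⁻⁵ × sin 52° = 1.15×10⁻⁴ s⁻¹
Height gradient: |∂Z/∂n| = 60 m / 818000 m = 7.33×10⁻⁵
On a pressure surface, geostrophic balance gives V_g = (g/f)|∂Z/∂n|:
V_g = 9.81 × 7.33×10⁻⁵ / 1.15×10⁻⁴ = 6.26 m/s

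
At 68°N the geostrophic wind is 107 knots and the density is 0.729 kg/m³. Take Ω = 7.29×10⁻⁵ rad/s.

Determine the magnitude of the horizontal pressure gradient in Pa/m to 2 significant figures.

5.4×10⁻³ Pa/m

Coriolis parameter at 68°N:
f = 2Ω sin φ = 2 × 7.29×10⁻⁵ × sin 68° = 1.35×10⁻⁴ s⁻¹
Wind speed in SI: 107 knots = 55.0 m/s
Geostrophic balance rearranged: |∂P/∂n| = f ρ V_g
|∂P/∂n| = 1.35×10⁻⁴ × 0.729 × 55.0 = 5.42×10⁻³ Pa/m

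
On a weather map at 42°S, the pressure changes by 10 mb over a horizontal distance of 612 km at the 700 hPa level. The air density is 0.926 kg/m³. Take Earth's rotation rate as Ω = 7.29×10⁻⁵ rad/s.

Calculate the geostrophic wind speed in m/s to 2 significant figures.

18 m/s

Coriolis parameter at 42°S:
f = 2Ω sin φ = 2 × 7.29×10⁻⁵ × sin 42° = 9.76×10⁻⁵ s⁻¹
Pressure gradient: |∂P/∂n| = 1000 Pa / 612000 m = 1.63×10⁻³ Pa/m
Geostrophic balance (pressure-gradient force = Coriolis force):
V_g = (1/(fρ)) |∂P/∂n| = 1.63×10⁻³ / (9.76×10⁻⁵ × 0.926) = 18.1 m/s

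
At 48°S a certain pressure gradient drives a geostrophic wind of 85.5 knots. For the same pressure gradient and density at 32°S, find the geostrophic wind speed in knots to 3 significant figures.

120 knots

With the same pressure gradient and density, V_g ∝ 1/f ∝ 1/sin φ.
V₂ = V₁ · sin φ₁ / sin φ₂ = 85.5 × sin 48° / sin 32°
V₂ = 85.5 × 0.7431/0.5299 = 120 knots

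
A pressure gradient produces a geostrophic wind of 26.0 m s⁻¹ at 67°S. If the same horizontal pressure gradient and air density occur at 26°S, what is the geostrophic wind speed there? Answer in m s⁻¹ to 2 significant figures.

55 m s⁻¹

With the same pressure gradient and density, V_g ∝ 1/f ∝ 1/sin φ.
V₂ = V₁ · sin φ₁ / sin φ₂ = 26.0 × sin 67° / sin 26°
V₂ = 26.0 × 0.9205/0.4384 = 55 m s⁻¹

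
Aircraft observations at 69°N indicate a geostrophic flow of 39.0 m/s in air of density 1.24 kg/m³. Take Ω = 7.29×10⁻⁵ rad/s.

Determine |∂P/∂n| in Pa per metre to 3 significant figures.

6.58×10⁻³ Pa/m

Coriolis parameter at 69°N:
f = 2Ω sin φ = 2 × 7.29×10⁻⁵ × sin 69° = 1.36×10⁻⁴ s⁻¹
Geostrophic balance rearranged: |∂P/∂n| = f ρ V_g
|∂P/∂n| = 1.36×10⁻⁴ × 1.24 × 39.0 = 6.58×10⁻³ Pa/m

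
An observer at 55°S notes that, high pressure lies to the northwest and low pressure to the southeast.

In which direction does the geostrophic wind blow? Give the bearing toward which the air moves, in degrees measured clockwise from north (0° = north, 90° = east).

The pressure-gradient force points toward the southeast (bearing 135°).
Geostrophic balance: in the Southern Hemisphere the Coriolis force deflects motion to the left, so the geostrophic wind blows 90° to the left of the pressure-gradient force (low pressure on the right).
Rotating 135° by 90° counterclockwise gives 045° — the wind blows toward the northeast.

045°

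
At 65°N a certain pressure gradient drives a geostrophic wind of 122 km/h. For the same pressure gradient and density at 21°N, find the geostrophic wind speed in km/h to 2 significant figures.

With the same pressure gradient and density, V_g ∝ 1/f ∝ 1/sin φ.
V₂ = V₁ · sin φ₁ / sin φ₂ = 122 × sin 65° / sin 21°
V₂ = 122 × 0.9063/0.3584 = 310 km/h

310 km/h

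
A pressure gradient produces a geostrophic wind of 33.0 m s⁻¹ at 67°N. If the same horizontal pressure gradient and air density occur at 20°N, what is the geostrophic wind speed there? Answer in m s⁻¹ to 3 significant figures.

With the same pressure gradient and density, V_g ∝ 1/f ∝ 1/sin φ.
V₂ = V₁ · sin φ₁ / sin φ₂ = 33.0 × sin 67° / sin 20°
V₂ = 33.0 × 0.9205/0.3420 = 88.8 m s⁻¹

88.8 m s⁻¹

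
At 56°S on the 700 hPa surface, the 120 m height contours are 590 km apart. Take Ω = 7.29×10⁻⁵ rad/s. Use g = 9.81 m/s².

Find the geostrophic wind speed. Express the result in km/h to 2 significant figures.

59 km/h

Coriolis parameter at 56°S:
f = 2Ω sin φ = 2 × 7.29×10⁻⁵ × sin 56° = 1.21×10⁻⁴ s⁻¹
Height gradient: |∂Z/∂n| = 120 m / 590000 m = 2.03×10⁻⁴
On a pressure surface, geostrophic balance gives V_g = (g/f)|∂Z/∂n|:
V_g = 9.81 × 2.03×10⁻⁴ / 1.21×10⁻⁴ = 16.5 m/s
Converting: 16.5 m/s × 3.6 = 59 km/h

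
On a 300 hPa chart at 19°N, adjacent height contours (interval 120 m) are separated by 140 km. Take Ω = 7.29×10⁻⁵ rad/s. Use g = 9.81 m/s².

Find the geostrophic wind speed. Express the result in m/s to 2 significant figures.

180 m/s

Coriolis parameter at 19°N:
f = 2Ω sin φ = 2 × 7.29×10⁻⁵ × sin 19° = 4.75×10⁻⁵ s⁻¹
Height gradient: |∂Z/∂n| = 120 m / 140000 m = 8.57×10⁻⁴
On a pressure surface, geostrophic balance gives V_g = (g/f)|∂Z/∂n|:
V_g = 9.81 × 8.57×10⁻⁴ / 4.75×10⁻⁵ = 177 m/s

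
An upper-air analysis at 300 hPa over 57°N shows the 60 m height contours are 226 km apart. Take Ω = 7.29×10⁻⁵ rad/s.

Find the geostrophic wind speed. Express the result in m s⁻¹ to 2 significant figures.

21 m s⁻¹

Coriolis parameter at 57°N:
f = 2Ω sin φ = 2 × 7.29×10⁻⁵ × sin 57° = 1.22×10⁻⁴ s⁻¹
Height gradient: |∂Z/∂n| = 60 m / 226000 m = 2.65×10⁻⁴
On a pressure surface, geostrophic balance gives V_g = (g/f)|∂Z/∂n|:
V_g = 9.81 × 2.65×10⁻⁴ / 1.22×10⁻⁴ = 21.3 m/s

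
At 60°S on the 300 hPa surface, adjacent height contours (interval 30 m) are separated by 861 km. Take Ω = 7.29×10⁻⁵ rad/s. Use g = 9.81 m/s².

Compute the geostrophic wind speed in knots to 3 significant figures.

5.26 knots

Coriolis parameter at 60°S:
f = 2Ω sin φ = 2 × 7.29×10⁻⁵ × sin 60° = 1.26×10⁻⁴ s⁻¹
Height gradient: |∂Z/∂n| = 30 m / 861000 m = 3.48×10⁻⁵
On a pressure surface, geostrophic balance gives V_g = (g/f)|∂Z/∂n|:
V_g = 9.81 × 3.48×10⁻⁵ / 1.26×10⁻⁴ = 2.71 m/s
Converting: 2.71 m/s × 1.944 = 5.26 knots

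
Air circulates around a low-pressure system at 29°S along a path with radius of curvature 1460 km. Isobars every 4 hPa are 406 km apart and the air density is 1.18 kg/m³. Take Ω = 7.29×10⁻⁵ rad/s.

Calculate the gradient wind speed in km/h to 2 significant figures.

39 km/h

Coriolis parameter at 29°S:
f = 2Ω sin φ = 2 × 7.29×10⁻⁵ × sin 29° = 7.07×10⁻⁵ s⁻¹
Pressure gradient: |∂P/∂n| = 400 Pa / 406000 m = 9.85×10⁻⁴ Pa/m
Geostrophic speed: V_g = |∂P/∂n|/(fρ) = 9.85×10⁻⁴/(7.07×10⁻⁵ × 1.18) = 11.8 m/s
Around a low, centrifugal force acts outward with Coriolis, so pressure-gradient force balances both:
(1/ρ)|∂P/∂n| = fV + V²/R  →  V² + fR·V − fR·V_g = 0
With fR = 7.07×10⁻⁵ × 1460×10³ m = 103 m/s:
V = [−fR + √((fR)² + 4 fR V_g)]/2 = [−103 + √(103² + 4×103×11.8)]/2 = 10.7 m/s
Subgeostrophic (V < V_g = 11.8 m/s), as expected around a low.
Converting: 10.7 m/s × 3.6 = 39 km/h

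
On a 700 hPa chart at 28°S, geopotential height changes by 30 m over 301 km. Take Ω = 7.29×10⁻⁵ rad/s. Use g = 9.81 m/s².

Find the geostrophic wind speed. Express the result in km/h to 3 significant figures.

Coriolis parameter at 28°S:
f = 2Ω sin φ = 2 × 7.29×10⁻⁵ × sin 28° = 6.84×10⁻⁵ s⁻¹
Height gradient: |∂Z/∂n| = 30 m / 301000 m = 9.97×10⁻⁵
On a pressure surface, geostrophic balance gives V_g = (g/f)|∂Z/∂n|:
V_g = 9.81 × 9.97×10⁻⁵ / 6.84×10⁻⁵ = 14.3 m/s
Converting: 14.3 m/s × 3.6 = 51.4 km/h

51.4 km/h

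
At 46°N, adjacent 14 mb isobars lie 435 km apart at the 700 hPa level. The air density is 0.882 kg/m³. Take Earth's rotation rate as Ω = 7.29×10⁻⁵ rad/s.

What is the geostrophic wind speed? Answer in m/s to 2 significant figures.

35 m/s

Coriolis parameter at 46°N:
f = 2Ω sin φ = 2 × 7.29×10⁻⁵ × sin 46° = 1.05×10⁻⁴ s⁻¹
Pressure gradient: |∂P/∂n| = 1400 Pa / 435000 m = 3.22×10⁻³ Pa/m
Geostrophic balance (pressure-gradient force = Coriolis force):
V_g = (1/(fρ)) |∂P/∂n| = 3.22×10⁻³ / (1.05×10⁻⁴ × 0.882) = 34.8 m/s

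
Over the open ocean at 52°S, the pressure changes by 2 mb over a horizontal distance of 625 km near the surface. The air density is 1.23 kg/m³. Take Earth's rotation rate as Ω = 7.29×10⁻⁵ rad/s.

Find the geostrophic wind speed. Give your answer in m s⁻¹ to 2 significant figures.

2.3 m s⁻¹

Coriolis parameter at 52°S:
f = 2Ω sin φ = 2 × 7.29×10⁻⁵ × sin 52° = 1.15×10⁻⁴ s⁻¹
Pressure gradient: |∂P/∂n| = 200 Pa / 625000 m = 3.20×10⁻⁴ Pa/m
Geostrophic balance (pressure-gradient force = Coriolis force):
V_g = (1/(fρ)) |∂P/∂n| = 3.20×10⁻⁴ / (1.15×10⁻⁴ × 1.23) = 2.26 m/s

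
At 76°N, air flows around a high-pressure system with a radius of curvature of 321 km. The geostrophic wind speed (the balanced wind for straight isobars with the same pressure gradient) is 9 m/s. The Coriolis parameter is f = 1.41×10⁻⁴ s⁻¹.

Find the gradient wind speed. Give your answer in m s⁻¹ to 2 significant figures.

12 m s⁻¹

Around a high, pressure-gradient force acts outward with centrifugal, so Coriolis balances both:
fV = (1/ρ)|∂P/∂n| + V²/R  →  V² − fR·V + fR·V_g = 0
With fR = 1.41×10⁻⁴ × 321×10³ m = 45.3 m/s:
V = [fR − √((fR)² − 4 fR V_g)]/2 = [45.3 − √(45.3² − 4×45.3×9)]/2 = 12.4 m/s
Supergeostrophic (V > V_g = 9 m/s), as expected around a high.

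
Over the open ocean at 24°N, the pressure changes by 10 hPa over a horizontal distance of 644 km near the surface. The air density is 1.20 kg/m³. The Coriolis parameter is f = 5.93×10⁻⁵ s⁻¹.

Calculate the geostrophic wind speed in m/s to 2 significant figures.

22 m/s

Pressure gradient: |∂P/∂n| = 1000 Pa / 644000 m = 1.55×10⁻³ Pa/m
Geostrophic balance (pressure-gradient force = Coriolis force):
V_g = (1/(fρ)) |∂P/∂n| = 1.55×10⁻³ / (5.93×10⁻⁵ × 1.20) = 21.8 m/s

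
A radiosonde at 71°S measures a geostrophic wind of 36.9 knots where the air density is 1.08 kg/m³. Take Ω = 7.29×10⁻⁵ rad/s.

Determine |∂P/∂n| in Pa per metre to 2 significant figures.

2.8×10⁻³ Pa/m

Coriolis parameter at 71°S:
f = 2Ω sin φ = 2 × 7.29×10⁻⁵ × sin 71° = 1.38×10⁻⁴ s⁻¹
Wind speed in SI: 36.9 knots = 19.0 m/s
Geostrophic balance rearranged: |∂P/∂n| = f ρ V_g
|∂P/∂n| = 1.38×10⁻⁴ × 1.08 × 19.0 = 2.83×10⁻³ Pa/m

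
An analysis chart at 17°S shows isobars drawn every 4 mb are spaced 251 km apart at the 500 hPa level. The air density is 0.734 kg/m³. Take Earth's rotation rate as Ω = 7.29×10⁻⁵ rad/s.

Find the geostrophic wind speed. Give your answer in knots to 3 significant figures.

99.0 knots

Coriolis parameter at 17°S:
f = 2Ω sin φ = 2 × 7.29×10⁻⁵ × sin 17° = 4.26×10⁻⁵ s⁻¹
Pressure gradient: |∂P/∂n| = 400 Pa / 251000 m = 1.59×10⁻³ Pa/m
Geostrophic balance (pressure-gradient force = Coriolis force):
V_g = (1/(fρ)) |∂P/∂n| = 1.59×10⁻³ / (4.26×10⁻⁵ × 0.734) = 50.9 m/s
Converting: 50.9 m/s × 1.944 = 99.0 knots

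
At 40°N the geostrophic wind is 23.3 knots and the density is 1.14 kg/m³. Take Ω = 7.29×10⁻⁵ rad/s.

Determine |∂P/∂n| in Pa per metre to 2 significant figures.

Coriolis parameter at 40°N:
f = 2Ω sin φ = 2 × 7.29×10⁻⁵ × sin 40° = 9.37×10⁻⁵ s⁻¹
Wind speed in SI: 23.3 knots = 12.0 m/s
Geostrophic balance rearranged: |∂P/∂n| = f ρ V_g
|∂P/∂n| = 9.37×10⁻⁵ × 1.14 × 12.0 = 1.28×10⁻³ Pa/m

1.3×10⁻³ Pa/m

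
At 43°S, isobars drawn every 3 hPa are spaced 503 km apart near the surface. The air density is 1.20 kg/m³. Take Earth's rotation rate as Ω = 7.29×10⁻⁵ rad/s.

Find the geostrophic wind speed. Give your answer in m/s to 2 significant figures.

5.0 m/s

Coriolis parameter at 43°S:
f = 2Ω sin φ = 2 × 7.29×10⁻⁵ × sin 43° = 9.94×10⁻⁵ s⁻¹
Pressure gradient: |∂P/∂n| = 300 Pa / 503000 m = 5.96×10⁻⁴ Pa/m
Geostrophic balance (pressure-gradient force = Coriolis force):
V_g = (1/(fρ)) |∂P/∂n| = 5.96×10⁻⁴ / (9.94×10⁻⁵ × 1.20) = 5.00 m/s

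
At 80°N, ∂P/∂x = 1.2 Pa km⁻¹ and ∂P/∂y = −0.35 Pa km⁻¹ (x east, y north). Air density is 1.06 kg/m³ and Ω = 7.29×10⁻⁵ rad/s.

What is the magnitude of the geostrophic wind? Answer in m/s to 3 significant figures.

Coriolis parameter at 80°N:
f = 2Ω sin φ = 2 × 7.29×10⁻⁵ × sin 80° = 1.44×10⁻⁴ s⁻¹
Component geostrophic relations (x east, y north):
u_g = −(1/(fρ)) ∂P/∂y,  v_g = (1/(fρ)) ∂P/∂x
u_g = −(−0.35×10⁻³)/(1.44×10⁻⁴ × 1.06) = 2.30 m/s;  v_g = (1.2×10⁻³)/(1.44×10⁻⁴ × 1.06) = 7.88 m/s
|V_g| = √(u_g² + v_g²) = 8.21 m/s

8.21 m/s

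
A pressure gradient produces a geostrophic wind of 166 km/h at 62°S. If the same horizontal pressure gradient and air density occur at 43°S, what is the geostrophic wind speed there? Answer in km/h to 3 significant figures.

With the same pressure gradient and density, V_g ∝ 1/f ∝ 1/sin φ.
V₂ = V₁ · sin φ₁ / sin φ₂ = 166 × sin 62° / sin 43°
V₂ = 166 × 0.8829/0.6820 = 215 km/h

215 km/h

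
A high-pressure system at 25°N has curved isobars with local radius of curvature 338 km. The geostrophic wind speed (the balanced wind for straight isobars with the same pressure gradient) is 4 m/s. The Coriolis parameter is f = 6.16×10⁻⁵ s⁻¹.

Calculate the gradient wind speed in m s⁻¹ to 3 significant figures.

5.40 m s⁻¹

Around a high, pressure-gradient force acts outward with centrifugal, so Coriolis balances both:
fV = (1/ρ)|∂P/∂n| + V²/R  →  V² − fR·V + fR·V_g = 0
With fR = 6.16×10⁻⁵ × 338×10³ m = 20.8 m/s:
V = [fR − √((fR)² − 4 fR V_g)]/2 = [20.8 − √(20.8² − 4×20.8×4)]/2 = 5.4 m/s
Supergeostrophic (V > V_g = 4 m/s), as expected around a high.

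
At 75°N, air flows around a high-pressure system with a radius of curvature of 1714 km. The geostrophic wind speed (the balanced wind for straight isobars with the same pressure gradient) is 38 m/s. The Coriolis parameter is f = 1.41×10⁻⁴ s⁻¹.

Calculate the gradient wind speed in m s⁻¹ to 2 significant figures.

47 m s⁻¹

Around a high, pressure-gradient force acts outward with centrifugal, so Coriolis balances both:
fV = (1/ρ)|∂P/∂n| + V²/R  →  V² − fR·V + fR·V_g = 0
With fR = 1.41×10⁻⁴ × 1714×10³ m = 242 m/s:
V = [fR − √((fR)² − 4 fR V_g)]/2 = [242 − √(242² − 4×242×38)]/2 = 47.2 m/s
Supergeostrophic (V > V_g = 38 m/s), as expected around a high.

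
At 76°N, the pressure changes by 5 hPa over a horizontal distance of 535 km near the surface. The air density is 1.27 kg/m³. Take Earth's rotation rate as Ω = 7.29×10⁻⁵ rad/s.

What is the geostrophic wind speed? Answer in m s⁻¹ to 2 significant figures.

5.2 m s⁻¹

Coriolis parameter at 76°N:
f = 2Ω sin φ = 2 × 7.29×10⁻⁵ × sin 76° = 1.41×10⁻⁴ s⁻¹
Pressure gradient: |∂P/∂n| = 500 Pa / 535000 m = 9.35×10⁻⁴ Pa/m
Geostrophic balance (pressure-gradient force = Coriolis force):
V_g = (1/(fρ)) |∂P/∂n| = 9.35×10⁻⁴ / (1.41×10⁻⁴ × 1.27) = 5.20 m/s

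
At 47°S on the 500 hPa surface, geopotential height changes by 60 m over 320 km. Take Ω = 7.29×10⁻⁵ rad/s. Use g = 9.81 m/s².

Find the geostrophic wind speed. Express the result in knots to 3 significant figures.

33.5 knots

Coriolis parameter at 47°S:
f = 2Ω sin φ = 2 × 7.29×10⁻⁵ × sin 47° = 1.07×10⁻⁴ s⁻¹
Height gradient: |∂Z/∂n| = 60 m / 320000 m = 1.88×10⁻⁴
On a pressure surface, geostrophic balance gives V_g = (g/f)|∂Z/∂n|:
V_g = 9.81 × 1.88×10⁻⁴ / 1.07×10⁻⁴ = 17.2 m/s
Converting: 17.2 m/s × 1.944 = 33.5 knots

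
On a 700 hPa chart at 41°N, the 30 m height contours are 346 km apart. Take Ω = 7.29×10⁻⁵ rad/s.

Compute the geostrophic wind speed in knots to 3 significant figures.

17.3 knots

Coriolis parameter at 41°N:
f = 2Ω sin φ = 2 × 7.29×10⁻⁵ × sin 41° = 9.57×10⁻⁵ s⁻¹
Height gradient: |∂Z/∂n| = 30 m / 346000 m = 8.67×10⁻⁵
On a pressure surface, geostrophic balance gives V_g = (g/f)|∂Z/∂n|:
V_g = 9.81 × 8.67×10⁻⁵ / 9.57×10⁻⁵ = 8.89 m/s
Converting: 8.89 m/s × 1.944 = 17.3 knots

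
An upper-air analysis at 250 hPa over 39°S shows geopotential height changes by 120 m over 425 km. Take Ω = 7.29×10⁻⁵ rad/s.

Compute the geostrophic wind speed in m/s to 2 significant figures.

30 m/s

Coriolis parameter at 39°S:
f = 2Ω sin φ = 2 × 7.29×10⁻⁵ × sin 39° = 9.18×10⁻⁵ s⁻¹
Height gradient: |∂Z/∂n| = 120 m / 425000 m = 2.82×10⁻⁴
On a pressure surface, geostrophic balance gives V_g = (g/f)|∂Z/∂n|:
V_g = 9.81 × 2.82×10⁻⁴ / 9.18×10⁻⁵ = 30.2 m/s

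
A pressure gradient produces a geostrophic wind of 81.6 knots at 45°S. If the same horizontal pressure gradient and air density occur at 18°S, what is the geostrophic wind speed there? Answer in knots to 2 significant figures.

190 knots

With the same pressure gradient and density, V_g ∝ 1/f ∝ 1/sin φ.
V₂ = V₁ · sin φ₁ / sin φ₂ = 81.6 × sin 45° / sin 18°
V₂ = 81.6 × 0.7071/0.3090 = 190 knots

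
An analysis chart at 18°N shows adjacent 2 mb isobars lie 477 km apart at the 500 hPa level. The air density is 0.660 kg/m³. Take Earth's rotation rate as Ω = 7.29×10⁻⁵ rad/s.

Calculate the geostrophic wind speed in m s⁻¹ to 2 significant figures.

Coriolis parameter at 18°N:
f = 2Ω sin φ = 2 × 7.29×10⁻⁵ × sin 18° = 4.51×10⁻⁵ s⁻¹
Pressure gradient: |∂P/∂n| = 200 Pa / 477000 m = 4.19×10⁻⁴ Pa/m
Geostrophic balance (pressure-gradient force = Coriolis force):
V_g = (1/(fρ)) |∂P/∂n| = 4.19×10⁻⁴ / (4.51×10⁻⁵ × 0.660) = 14.1 m/s

14 m s⁻¹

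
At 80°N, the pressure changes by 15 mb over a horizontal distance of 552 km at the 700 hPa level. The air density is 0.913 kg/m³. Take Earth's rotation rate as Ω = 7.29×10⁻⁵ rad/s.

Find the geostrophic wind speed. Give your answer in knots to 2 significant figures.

Coriolis parameter at 80°N:
f = 2Ω sin φ = 2 × 7.29×10⁻⁵ × sin 80° = 1.44×10⁻⁴ s⁻¹
Pressure gradient: |∂P/∂n| = 1500 Pa / 552000 m = 2.72×10⁻³ Pa/m
Geostrophic balance (pressure-gradient force = Coriolis force):
V_g = (1/(fρ)) |∂P/∂n| = 2.72×10⁻³ / (1.44×10⁻⁴ × 0.913) = 20.7 m/s
Converting: 20.7 m/s × 1.944 = 40 knots

40 knots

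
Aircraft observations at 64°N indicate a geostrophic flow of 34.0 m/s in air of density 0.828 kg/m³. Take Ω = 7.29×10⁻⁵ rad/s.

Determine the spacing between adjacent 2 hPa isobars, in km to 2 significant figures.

54 km

Coriolis parameter at 64°N:
f = 2Ω sin φ = 2 × 7.29×10⁻⁵ × sin 64° = 1.31×10⁻⁴ s⁻¹
Geostrophic balance rearranged: |∂P/∂n| = f ρ V_g
|∂P/∂n| = 1.31×10⁻⁴ × 0.828 × 34.0 = 3.69×10⁻³ Pa/m
Isobar spacing: Δn = ΔP/|∂P/∂n| = 200 Pa / 3.69×10⁻³ Pa/m = 54213 m ≈ 54 km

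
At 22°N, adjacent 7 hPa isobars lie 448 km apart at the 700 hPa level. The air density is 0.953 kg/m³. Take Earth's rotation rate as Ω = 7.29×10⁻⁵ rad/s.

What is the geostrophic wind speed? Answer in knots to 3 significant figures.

58.4 knots

Coriolis parameter at 22°N:
f = 2Ω sin φ = 2 × 7.29×10⁻⁵ × sin 22° = 5.46×10⁻⁵ s⁻¹
Pressure gradient: |∂P/∂n| = 700 Pa / 448000 m = 1.56×10⁻³ Pa/m
Geostrophic balance (pressure-gradient force = Coriolis force):
V_g = (1/(fρ)) |∂P/∂n| = 1.56×10⁻³ / (5.46×10⁻⁵ × 0.953) = 30.0 m/s
Converting: 30.0 m/s × 1.944 = 58.4 knots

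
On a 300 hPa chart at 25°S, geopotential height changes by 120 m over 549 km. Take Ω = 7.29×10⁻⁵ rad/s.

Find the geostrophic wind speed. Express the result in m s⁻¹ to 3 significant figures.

Coriolis parameter at 25°S:
f = 2Ω sin φ = 2 × 7.29×10⁻⁵ × sin 25° = 6.16×10⁻⁵ s⁻¹
Height gradient: |∂Z/∂n| = 120 m / 549000 m = 2.19×10⁻⁴
On a pressure surface, geostrophic balance gives V_g = (g/f)|∂Z/∂n|:
V_g = 9.81 × 2.19×10⁻⁴ / 6.16×10⁻⁵ = 34.8 m/s

34.8 m s⁻¹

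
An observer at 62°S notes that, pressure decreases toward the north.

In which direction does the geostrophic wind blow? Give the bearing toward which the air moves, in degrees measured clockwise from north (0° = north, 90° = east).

The pressure-gradient force points toward the north (bearing 000°).
Geostrophic balance: in the Southern Hemisphere the Coriolis force deflects motion to the left, so the geostrophic wind blows 90° to the left of the pressure-gradient force (low pressure on the right).
Rotating 000° by 90° counterclockwise gives 270° — the wind blows toward the west.

270°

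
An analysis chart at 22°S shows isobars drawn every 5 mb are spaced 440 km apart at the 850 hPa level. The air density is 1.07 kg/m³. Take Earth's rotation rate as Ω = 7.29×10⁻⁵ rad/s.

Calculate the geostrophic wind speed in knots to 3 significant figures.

Coriolis parameter at 22°S:
f = 2Ω sin φ = 2 × 7.29×10⁻⁵ × sin 22° = 5.46×10⁻⁵ s⁻¹
Pressure gradient: |∂P/∂n| = 500 Pa / 440000 m = 1.14×10⁻³ Pa/m
Geostrophic balance (pressure-gradient force = Coriolis force):
V_g = (1/(fρ)) |∂P/∂n| = 1.14×10⁻³ / (5.46×10⁻⁵ × 1.07) = 19.4 m/s
Converting: 19.4 m/s × 1.944 = 37.8 knots

37.8 knots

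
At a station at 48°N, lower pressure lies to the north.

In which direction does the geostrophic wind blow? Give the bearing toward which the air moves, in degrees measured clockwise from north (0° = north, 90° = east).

090°

The pressure-gradient force points toward the north (bearing 000°).
Geostrophic balance: in the Northern Hemisphere the Coriolis force deflects motion to the right, so the geostrophic wind blows 90° to the right of the pressure-gradient force (low pressure on the left).
Rotating 000° by 90° clockwise gives 090° — the wind blows toward the east.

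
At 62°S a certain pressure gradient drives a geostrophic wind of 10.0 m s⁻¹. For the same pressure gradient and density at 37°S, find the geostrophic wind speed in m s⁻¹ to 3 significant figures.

14.7 m s⁻¹

With the same pressure gradient and density, V_g ∝ 1/f ∝ 1/sin φ.
V₂ = V₁ · sin φ₁ / sin φ₂ = 10.0 × sin 62° / sin 37°
V₂ = 10.0 × 0.8829/0.6018 = 14.7 m s⁻¹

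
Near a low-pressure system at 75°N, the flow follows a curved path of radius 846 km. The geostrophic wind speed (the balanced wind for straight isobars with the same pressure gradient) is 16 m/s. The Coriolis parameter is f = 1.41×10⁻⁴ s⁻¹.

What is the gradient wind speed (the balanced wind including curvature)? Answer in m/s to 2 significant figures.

14 m/s

Around a low, centrifugal force acts outward with Coriolis, so pressure-gradient force balances both:
(1/ρ)|∂P/∂n| = fV + V²/R  →  V² + fR·V − fR·V_g = 0
With fR = 1.41×10⁻⁴ × 846×10³ m = 119 m/s:
V = [−fR + √((fR)² + 4 fR V_g)]/2 = [−119 + √(119² + 4×119×16)]/2 = 14.3 m/s
Subgeostrophic (V < V_g = 16 m/s), as expected around a low.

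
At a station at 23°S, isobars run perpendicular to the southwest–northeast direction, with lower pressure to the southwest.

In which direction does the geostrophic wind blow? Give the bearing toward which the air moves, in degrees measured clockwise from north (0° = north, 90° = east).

135°

The pressure-gradient force points toward the southwest (bearing 225°).
Geostrophic balance: in the Southern Hemisphere the Coriolis force deflects motion to the left, so the geostrophic wind blows 90° to the left of the pressure-gradient force (low pressure on the right).
Rotating 225° by 90° counterclockwise gives 135° — the wind blows toward the southeast.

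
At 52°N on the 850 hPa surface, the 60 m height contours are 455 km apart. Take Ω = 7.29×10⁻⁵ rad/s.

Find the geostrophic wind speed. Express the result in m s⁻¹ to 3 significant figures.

Coriolis parameter at 52°N:
f = 2Ω sin φ = 2 × 7.29×10⁻⁵ × sin 52° = 1.15×10⁻⁴ s⁻¹
Height gradient: |∂Z/∂n| = 60 m / 455000 m = 1.32×10⁻⁴
On a pressure surface, geostrophic balance gives V_g = (g/f)|∂Z/∂n|:
V_g = 9.81 × 1.32×10⁻⁴ / 1.15×10⁻⁴ = 11.3 m/s

11.3 m s⁻¹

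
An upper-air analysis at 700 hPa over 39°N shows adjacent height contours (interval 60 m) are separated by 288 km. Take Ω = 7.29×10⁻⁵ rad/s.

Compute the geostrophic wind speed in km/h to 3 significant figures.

80.2 km/h

Coriolis parameter at 39°N:
f = 2Ω sin φ = 2 × 7.29×10⁻⁵ × sin 39° = 9.18×10⁻⁵ s⁻¹
Height gradient: |∂Z/∂n| = 60 m / 288000 m = 2.08×10⁻⁴
On a pressure surface, geostrophic balance gives V_g = (g/f)|∂Z/∂n|:
V_g = 9.81 × 2.08×10⁻⁴ / 9.18×10⁻⁵ = 22.3 m/s
Converting: 22.3 m/s × 3.6 = 80.2 km/h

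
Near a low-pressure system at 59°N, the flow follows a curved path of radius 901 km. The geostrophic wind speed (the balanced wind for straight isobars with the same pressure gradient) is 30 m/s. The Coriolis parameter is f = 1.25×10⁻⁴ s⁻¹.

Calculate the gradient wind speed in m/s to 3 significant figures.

24.6 m/s

Around a low, centrifugal force acts outward with Coriolis, so pressure-gradient force balances both:
(1/ρ)|∂P/∂n| = fV + V²/R  →  V² + fR·V − fR·V_g = 0
With fR = 1.25×10⁻⁴ × 901×10³ m = 113 m/s:
V = [−fR + √((fR)² + 4 fR V_g)]/2 = [−113 + √(113² + 4×113×30)]/2 = 24.6 m/s
Subgeostrophic (V < V_g = 30 m/s), as expected around a low.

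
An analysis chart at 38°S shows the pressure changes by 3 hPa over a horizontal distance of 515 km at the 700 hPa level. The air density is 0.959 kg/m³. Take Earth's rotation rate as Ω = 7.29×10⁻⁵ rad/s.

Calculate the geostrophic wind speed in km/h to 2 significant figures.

24 km/h

Coriolis parameter at 38°S:
f = 2Ω sin φ = 2 × 7.29×10⁻⁵ × sin 38° = 8.98×10⁻⁵ s⁻¹
Pressure gradient: |∂P/∂n| = 300 Pa / 515000 m = 5.83×10⁻⁴ Pa/m
Geostrophic balance (pressure-gradient force = Coriolis force):
V_g = (1/(fρ)) |∂P/∂n| = 5.83×10⁻⁴ / (8.98×10⁻⁵ × 0.959) = 6.77 m/s
Converting: 6.77 m/s × 3.6 = 24 km/h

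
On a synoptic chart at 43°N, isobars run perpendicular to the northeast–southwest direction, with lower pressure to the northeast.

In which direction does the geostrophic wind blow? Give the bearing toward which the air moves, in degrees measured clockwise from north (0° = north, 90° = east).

The pressure-gradient force points toward the northeast (bearing 045°).
Geostrophic balance: in the Northern Hemisphere the Coriolis force deflects motion to the right, so the geostrophic wind blows 90° to the right of the pressure-gradient force (low pressure on the left).
Rotating 045° by 90° clockwise gives 135° — the wind blows toward the southeast.

135°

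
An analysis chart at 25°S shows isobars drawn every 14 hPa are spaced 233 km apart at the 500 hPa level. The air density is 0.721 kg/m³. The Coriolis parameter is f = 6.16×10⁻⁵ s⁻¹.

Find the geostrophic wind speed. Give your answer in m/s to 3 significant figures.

Pressure gradient: |∂P/∂n| = 1400 Pa / 233000 m = 6.01×10⁻³ Pa/m
Geostrophic balance (pressure-gradient force = Coriolis force):
V_g = (1/(fρ)) |∂P/∂n| = 6.01×10⁻³ / (6.16×10⁻⁵ × 0.721) = 135 m/s

135 m/s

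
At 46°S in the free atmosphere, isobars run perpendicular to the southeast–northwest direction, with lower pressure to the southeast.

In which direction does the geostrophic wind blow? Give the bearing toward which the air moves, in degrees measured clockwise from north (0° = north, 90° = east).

The pressure-gradient force points toward the southeast (bearing 135°).
Geostrophic balance: in the Southern Hemisphere the Coriolis force deflects motion to the left, so the geostrophic wind blows 90° to the left of the pressure-gradient force (low pressure on the right).
Rotating 135° by 90° counterclockwise gives 045° — the wind blows toward the northeast.

045°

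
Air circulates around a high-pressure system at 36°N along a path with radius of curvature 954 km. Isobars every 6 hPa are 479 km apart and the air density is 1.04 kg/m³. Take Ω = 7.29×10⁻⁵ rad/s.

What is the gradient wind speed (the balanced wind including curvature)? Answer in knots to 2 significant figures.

35 knots

Coriolis parameter at 36°N:
f = 2Ω sin φ = 2 × 7.29×10⁻⁵ × sin 36° = 8.57×10⁻⁵ s⁻¹
Pressure gradient: |∂P/∂n| = 600 Pa / 479000 m = 1.25×10⁻³ Pa/m
Geostrophic speed: V_g = |∂P/∂n|/(fρ) = 1.25×10⁻³/(8.57×10⁻⁵ × 1.04) = 14.1 m/s
Around a high, pressure-gradient force acts outward with centrifugal, so Coriolis balances both:
fV = (1/ρ)|∂P/∂n| + V²/R  →  V² − fR·V + fR·V_g = 0
With fR = 8.57×10⁻⁵ × 954×10³ m = 81.8 m/s:
V = [fR − √((fR)² − 4 fR V_g)]/2 = [81.8 − √(81.8² − 4×81.8×14.1)]/2 = 18 m/s
Supergeostrophic (V > V_g = 14.1 m/s), as expected around a high.
Converting: 18 m/s × 1.944 = 35 knots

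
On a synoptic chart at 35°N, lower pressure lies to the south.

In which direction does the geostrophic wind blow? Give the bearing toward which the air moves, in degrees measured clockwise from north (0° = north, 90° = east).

The pressure-gradient force points toward the south (bearing 180°).
Geostrophic balance: in the Northern Hemisphere the Coriolis force deflects motion to the right, so the geostrophic wind blows 90° to the right of the pressure-gradient force (low pressure on the left).
Rotating 180° by 90° clockwise gives 270° — the wind blows toward the west.

270°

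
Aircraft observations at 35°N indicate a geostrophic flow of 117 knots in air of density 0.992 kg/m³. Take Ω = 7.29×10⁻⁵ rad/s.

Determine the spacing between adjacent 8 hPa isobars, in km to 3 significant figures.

160 km

Coriolis parameter at 35°N:
f = 2Ω sin φ = 2 × 7.29×10⁻⁵ × sin 35° = 8.36×10⁻⁵ s⁻¹
Wind speed in SI: 117 knots = 60.2 m/s
Geostrophic balance rearranged: |∂P/∂n| = f ρ V_g
|∂P/∂n| = 8.36×10⁻⁵ × 0.992 × 60.2 = 4.99×10⁻³ Pa/m
Isobar spacing: Δn = ΔP/|∂P/∂n| = 800 Pa / 4.99×10⁻³ Pa/m = 160216 m ≈ 160 km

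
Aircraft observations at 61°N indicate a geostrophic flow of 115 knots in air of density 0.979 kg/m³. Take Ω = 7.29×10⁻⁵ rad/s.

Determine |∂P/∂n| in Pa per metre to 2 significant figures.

Coriolis parameter at 61°N:
f = 2Ω sin φ = 2 × 7.29×10⁻⁵ × sin 61° = 1.28×10⁻⁴ s⁻¹
Wind speed in SI: 115 knots = 59.2 m/s
Geostrophic balance rearranged: |∂P/∂n| = f ρ V_g
|∂P/∂n| = 1.28×10⁻⁴ × 0.979 × 59.2 = 7.39×10⁻³ Pa/m

7.4×10⁻³ Pa/m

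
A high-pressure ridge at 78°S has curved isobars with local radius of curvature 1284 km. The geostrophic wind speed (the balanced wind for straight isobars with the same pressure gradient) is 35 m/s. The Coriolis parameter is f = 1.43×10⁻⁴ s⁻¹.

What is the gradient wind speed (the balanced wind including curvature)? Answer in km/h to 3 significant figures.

169 km/h

Around a high, pressure-gradient force acts outward with centrifugal, so Coriolis balances both:
fV = (1/ρ)|∂P/∂n| + V²/R  →  V² − fR·V + fR·V_g = 0
With fR = 1.43×10⁻⁴ × 1284×10³ m = 184 m/s:
V = [fR − √((fR)² − 4 fR V_g)]/2 = [184 − √(184² − 4×184×35)]/2 = 47.1 m/s
Supergeostrophic (V > V_g = 35 m/s), as expected around a high.
Converting: 47.1 m/s × 3.6 = 169 km/h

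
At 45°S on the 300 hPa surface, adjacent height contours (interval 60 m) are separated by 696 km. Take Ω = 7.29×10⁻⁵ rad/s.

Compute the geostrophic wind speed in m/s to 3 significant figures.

Coriolis parameter at 45°S:
f = 2Ω sin φ = 2 × 7.29×10⁻⁵ × sin 45° = 1.03×10⁻⁴ s⁻¹
Height gradient: |∂Z/∂n| = 60 m / 696000 m = 8.62×10⁻⁵
On a pressure surface, geostrophic balance gives V_g = (g/f)|∂Z/∂n|:
V_g = 9.81 × 8.62×10⁻⁵ / 1.03×10⁻⁴ = 8.20 m/s

8.20 m/s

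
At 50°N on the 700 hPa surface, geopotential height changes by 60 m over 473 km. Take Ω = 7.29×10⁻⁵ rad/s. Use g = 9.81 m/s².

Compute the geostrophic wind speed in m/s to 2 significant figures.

11 m/s

Coriolis parameter at 50°N:
f = 2Ω sin φ = 2 × 7.29×10⁻⁵ × sin 50° = 1.12×10⁻⁴ s⁻¹
Height gradient: |∂Z/∂n| = 60 m / 473000 m = 1.27×10⁻⁴
On a pressure surface, geostrophic balance gives V_g = (g/f)|∂Z/∂n|:
V_g = 9.81 × 1.27×10⁻⁴ / 1.12×10⁻⁴ = 11.1 m/s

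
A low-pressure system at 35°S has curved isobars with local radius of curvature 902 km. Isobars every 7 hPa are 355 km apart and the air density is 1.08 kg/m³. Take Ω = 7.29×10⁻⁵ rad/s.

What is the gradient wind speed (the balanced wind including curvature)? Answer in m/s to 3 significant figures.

17.7 m/s

Coriolis parameter at 35°S:
f = 2Ω sin φ = 2 × 7.29×10⁻⁵ × sin 35° = 8.36×10⁻⁵ s⁻¹
Pressure gradient: |∂P/∂n| = 700 Pa / 355000 m = 1.97×10⁻³ Pa/m
Geostrophic speed: V_g = |∂P/∂n|/(fρ) = 1.97×10⁻³/(8.36×10⁻⁵ × 1.08) = 21.8 m/s
Around a low, centrifugal force acts outward with Coriolis, so pressure-gradient force balances both:
(1/ρ)|∂P/∂n| = fV + V²/R  →  V² + fR·V − fR·V_g = 0
With fR = 8.36×10⁻⁵ × 902×10³ m = 75.4 m/s:
V = [−fR + √((fR)² + 4 fR V_g)]/2 = [−75.4 + √(75.4² + 4×75.4×21.8)]/2 = 17.7 m/s
Subgeostrophic (V < V_g = 21.8 m/s), as expected around a low.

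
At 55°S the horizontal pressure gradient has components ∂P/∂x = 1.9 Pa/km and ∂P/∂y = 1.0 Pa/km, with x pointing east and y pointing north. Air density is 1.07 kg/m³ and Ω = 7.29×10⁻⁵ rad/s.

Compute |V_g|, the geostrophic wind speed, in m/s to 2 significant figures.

Coriolis parameter at 55°S:
f = 2Ω sin φ = 2 × 7.29×10⁻⁵ × sin 55° = 1.19×10⁻⁴ s⁻¹
In the Southern Hemisphere f is negative: f = −1.19×10⁻⁴ s⁻¹.
Component geostrophic relations (x east, y north):
u_g = −(1/(fρ)) ∂P/∂y,  v_g = (1/(fρ)) ∂P/∂x
u_g = −(1.0×10⁻³)/(−1.19×10⁻⁴ × 1.07) = 7.83 m/s;  v_g = (1.9×10⁻³)/(−1.19×10⁻⁴ × 1.07) = −14.9 m/s
|V_g| = √(u_g² + v_g²) = 16.8 m/s

17 m/s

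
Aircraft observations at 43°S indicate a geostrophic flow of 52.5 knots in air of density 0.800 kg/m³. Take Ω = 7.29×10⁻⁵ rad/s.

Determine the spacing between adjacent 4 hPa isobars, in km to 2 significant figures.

Coriolis parameter at 43°S:
f = 2Ω sin φ = 2 × 7.29×10⁻⁵ × sin 43° = 9.94×10⁻⁵ s⁻¹
Wind speed in SI: 52.5 knots = 27.0 m/s
Geostrophic balance rearranged: |∂P/∂n| = f ρ V_g
|∂P/∂n| = 9.94×10⁻⁵ × 0.800 × 27.0 = 2.15×10⁻³ Pa/m
Isobar spacing: Δn = ΔP/|∂P/∂n| = 400 Pa / 2.15×10⁻³ Pa/m = 186179 m ≈ 190 km

190 km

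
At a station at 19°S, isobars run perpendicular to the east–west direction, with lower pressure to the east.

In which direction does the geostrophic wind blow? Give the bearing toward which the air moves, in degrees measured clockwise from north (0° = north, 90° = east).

The pressure-gradient force points toward the east (bearing 090°).
Geostrophic balance: in the Southern Hemisphere the Coriolis force deflects motion to the left, so the geostrophic wind blows 90° to the left of the pressure-gradient force (low pressure on the right).
Rotating 090° by 90° counterclockwise gives 000° — the wind blows toward the north.

000°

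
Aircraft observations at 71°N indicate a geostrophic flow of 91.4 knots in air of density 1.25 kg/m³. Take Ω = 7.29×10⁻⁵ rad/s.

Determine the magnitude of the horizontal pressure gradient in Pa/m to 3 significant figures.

8.10×10⁻³ Pa/m

Coriolis parameter at 71°N:
f = 2Ω sin φ = 2 × 7.29×10⁻⁵ × sin 71° = 1.38×10⁻⁴ s⁻¹
Wind speed in SI: 91.4 knots = 47.0 m/s
Geostrophic balance rearranged: |∂P/∂n| = f ρ V_g
|∂P/∂n| = 1.38×10⁻⁴ × 1.25 × 47.0 = 8.10×10⁻³ Pa/m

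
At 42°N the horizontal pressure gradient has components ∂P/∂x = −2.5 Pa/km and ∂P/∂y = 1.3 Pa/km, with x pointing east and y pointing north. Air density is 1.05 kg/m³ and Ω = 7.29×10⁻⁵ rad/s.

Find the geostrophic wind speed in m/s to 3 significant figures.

27.5 m/s

Coriolis parameter at 42°N:
f = 2Ω sin φ = 2 × 7.29×10⁻⁵ × sin 42° = 9.76×10⁻⁵ s⁻¹
Component geostrophic relations (x east, y north):
u_g = −(1/(fρ)) ∂P/∂y,  v_g = (1/(fρ)) ∂P/∂x
u_g = −(1.3×10⁻³)/(9.76×10⁻⁵ × 1.05) = −12.7 m/s;  v_g = (−2.5×10⁻³)/(9.76×10⁻⁵ × 1.05) = −24.4 m/s
|V_g| = √(u_g² + v_g²) = 27.5 m/s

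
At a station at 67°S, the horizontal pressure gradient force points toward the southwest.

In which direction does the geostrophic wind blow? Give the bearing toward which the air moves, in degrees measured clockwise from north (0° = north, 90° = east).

The pressure-gradient force points toward the southwest (bearing 225°).
Geostrophic balance: in the Southern Hemisphere the Coriolis force deflects motion to the left, so the geostrophic wind blows 90° to the left of the pressure-gradient force (low pressure on the right).
Rotating 225° by 90° counterclockwise gives 135° — the wind blows toward the southeast.

135°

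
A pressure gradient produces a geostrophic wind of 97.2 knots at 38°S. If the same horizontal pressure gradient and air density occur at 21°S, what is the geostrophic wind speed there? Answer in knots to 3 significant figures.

With the same pressure gradient and density, V_g ∝ 1/f ∝ 1/sin φ.
V₂ = V₁ · sin φ₁ / sin φ₂ = 97.2 × sin 38° / sin 21°
V₂ = 97.2 × 0.6157/0.3584 = 167 knots

167 knots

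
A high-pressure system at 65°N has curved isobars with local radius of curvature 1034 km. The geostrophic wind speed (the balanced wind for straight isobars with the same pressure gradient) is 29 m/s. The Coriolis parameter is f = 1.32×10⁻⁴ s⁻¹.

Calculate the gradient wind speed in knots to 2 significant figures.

81 knots

Around a high, pressure-gradient force acts outward with centrifugal, so Coriolis balances both:
fV = (1/ρ)|∂P/∂n| + V²/R  →  V² − fR·V + fR·V_g = 0
With fR = 1.32×10⁻⁴ × 1034×10³ m = 136 m/s:
V = [fR − √((fR)² − 4 fR V_g)]/2 = [136 − √(136² − 4×136×29)]/2 = 41.8 m/s
Supergeostrophic (V > V_g = 29 m/s), as expected around a high.
Converting: 41.8 m/s × 1.944 = 81 knots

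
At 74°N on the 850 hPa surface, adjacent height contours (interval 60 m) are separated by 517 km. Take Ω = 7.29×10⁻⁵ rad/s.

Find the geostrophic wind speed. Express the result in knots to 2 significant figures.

16 knots

Coriolis parameter at 74°N:
f = 2Ω sin φ = 2 × 7.29×10⁻⁵ × sin 74° = 1.40×10⁻⁴ s⁻¹
Height gradient: |∂Z/∂n| = 60 m / 517000 m = 1.16×10⁻⁴
On a pressure surface, geostrophic balance gives V_g = (g/f)|∂Z/∂n|:
V_g = 9.81 × 1.16×10⁻⁴ / 1.40×10⁻⁴ = 8.12 m/s
Converting: 8.12 m/s × 1.944 = 16 knots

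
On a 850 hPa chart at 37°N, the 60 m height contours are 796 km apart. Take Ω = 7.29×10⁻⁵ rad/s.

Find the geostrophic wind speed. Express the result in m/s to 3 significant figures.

8.43 m/s

Coriolis parameter at 37°N:
f = 2Ω sin φ = 2 × 7.29×10⁻⁵ × sin 37° = 8.77×10⁻⁵ s⁻¹
Height gradient: |∂Z/∂n| = 60 m / 796000 m = 7.54×10⁻⁵
On a pressure surface, geostrophic balance gives V_g = (g/f)|∂Z/∂n|:
V_g = 9.81 × 7.54×10⁻⁵ / 8.77×10⁻⁵ = 8.43 m/s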